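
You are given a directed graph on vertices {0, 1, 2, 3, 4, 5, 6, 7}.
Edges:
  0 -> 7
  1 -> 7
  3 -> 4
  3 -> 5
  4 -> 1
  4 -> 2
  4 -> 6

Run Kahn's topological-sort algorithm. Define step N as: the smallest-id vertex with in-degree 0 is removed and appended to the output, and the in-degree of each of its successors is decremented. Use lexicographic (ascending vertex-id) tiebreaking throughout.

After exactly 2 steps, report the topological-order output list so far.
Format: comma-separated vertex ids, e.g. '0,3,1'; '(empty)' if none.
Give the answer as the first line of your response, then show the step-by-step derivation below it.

0,3

step 1: output 0; order=[0]; indeg=(0,1,1,0,1,1,1,1)
step 2: output 3; order=[0,3]; indeg=(0,1,1,0,0,0,1,1)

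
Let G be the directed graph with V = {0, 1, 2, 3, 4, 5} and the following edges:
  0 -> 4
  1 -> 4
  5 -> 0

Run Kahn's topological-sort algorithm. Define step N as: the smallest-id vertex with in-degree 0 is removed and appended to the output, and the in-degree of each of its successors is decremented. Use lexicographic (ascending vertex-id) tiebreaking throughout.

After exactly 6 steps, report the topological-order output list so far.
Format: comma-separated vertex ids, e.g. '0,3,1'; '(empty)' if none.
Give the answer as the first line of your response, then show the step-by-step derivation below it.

1,2,3,5,0,4

step 1: output 1; order=[1]; indeg=(1,0,0,0,1,0)
step 2: output 2; order=[1,2]; indeg=(1,0,0,0,1,0)
step 3: output 3; order=[1,2,3]; indeg=(1,0,0,0,1,0)
step 4: output 5; order=[1,2,3,5]; indeg=(0,0,0,0,1,0)
step 5: output 0; order=[1,2,3,5,0]; indeg=(0,0,0,0,0,0)
step 6: output 4; order=[1,2,3,5,0,4]; indeg=(0,0,0,0,0,0)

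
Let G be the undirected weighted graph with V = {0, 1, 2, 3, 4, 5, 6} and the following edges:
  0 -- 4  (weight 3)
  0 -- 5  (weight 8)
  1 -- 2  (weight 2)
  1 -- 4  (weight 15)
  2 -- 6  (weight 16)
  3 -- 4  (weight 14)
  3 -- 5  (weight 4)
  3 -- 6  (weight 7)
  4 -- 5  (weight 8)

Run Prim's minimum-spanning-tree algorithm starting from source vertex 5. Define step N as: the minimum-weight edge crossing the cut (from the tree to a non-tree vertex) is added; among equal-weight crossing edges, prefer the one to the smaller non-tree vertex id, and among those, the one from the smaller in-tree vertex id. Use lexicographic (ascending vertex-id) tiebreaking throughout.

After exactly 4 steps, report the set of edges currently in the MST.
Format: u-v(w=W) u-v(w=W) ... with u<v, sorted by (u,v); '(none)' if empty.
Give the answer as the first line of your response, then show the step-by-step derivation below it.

0-4(w=3) 0-5(w=8) 3-5(w=4) 3-6(w=7)

step 1: add edge 3-5 (w=4); MST = {3-5(w=4)}
step 2: add edge 3-6 (w=7); MST = {3-5(w=4) 3-6(w=7)}
step 3: add edge 0-5 (w=8); MST = {0-5(w=8) 3-5(w=4) 3-6(w=7)}
step 4: add edge 0-4 (w=3); MST = {0-4(w=3) 0-5(w=8) 3-5(w=4) 3-6(w=7)}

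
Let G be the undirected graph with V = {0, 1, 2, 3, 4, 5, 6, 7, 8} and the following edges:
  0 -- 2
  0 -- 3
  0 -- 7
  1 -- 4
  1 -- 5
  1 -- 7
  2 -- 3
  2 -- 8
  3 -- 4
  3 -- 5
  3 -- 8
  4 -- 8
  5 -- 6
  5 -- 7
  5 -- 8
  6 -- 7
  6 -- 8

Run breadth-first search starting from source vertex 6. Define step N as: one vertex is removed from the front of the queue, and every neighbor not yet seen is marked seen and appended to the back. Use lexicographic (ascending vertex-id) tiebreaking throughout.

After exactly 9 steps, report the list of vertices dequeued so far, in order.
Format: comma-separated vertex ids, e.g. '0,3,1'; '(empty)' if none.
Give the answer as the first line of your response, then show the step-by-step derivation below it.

6,5,7,8,1,3,0,2,4

step 1: dequeue 6; queue=[5,7,8]; order=6
step 2: dequeue 5; queue=[7,8,1,3]; order=6,5
step 3: dequeue 7; queue=[8,1,3,0]; order=6,5,7
step 4: dequeue 8; queue=[1,3,0,2,4]; order=6,5,7,8
step 5: dequeue 1; queue=[3,0,2,4]; order=6,5,7,8,1
step 6: dequeue 3; queue=[0,2,4]; order=6,5,7,8,1,3
step 7: dequeue 0; queue=[2,4]; order=6,5,7,8,1,3,0
step 8: dequeue 2; queue=[4]; order=6,5,7,8,1,3,0,2
step 9: dequeue 4; queue=[(empty)]; order=6,5,7,8,1,3,0,2,4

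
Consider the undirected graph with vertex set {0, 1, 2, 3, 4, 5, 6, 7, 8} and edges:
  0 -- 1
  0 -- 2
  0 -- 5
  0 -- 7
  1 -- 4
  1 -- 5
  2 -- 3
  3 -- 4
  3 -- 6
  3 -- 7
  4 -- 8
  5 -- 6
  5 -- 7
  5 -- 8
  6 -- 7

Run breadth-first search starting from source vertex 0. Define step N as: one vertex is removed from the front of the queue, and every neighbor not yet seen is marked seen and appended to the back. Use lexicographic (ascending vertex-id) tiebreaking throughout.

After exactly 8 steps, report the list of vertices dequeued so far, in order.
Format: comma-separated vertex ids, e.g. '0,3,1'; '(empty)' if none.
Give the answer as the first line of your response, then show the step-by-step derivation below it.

0,1,2,5,7,4,3,6

step 1: dequeue 0; queue=[1,2,5,7]; order=0
step 2: dequeue 1; queue=[2,5,7,4]; order=0,1
step 3: dequeue 2; queue=[5,7,4,3]; order=0,1,2
step 4: dequeue 5; queue=[7,4,3,6,8]; order=0,1,2,5
step 5: dequeue 7; queue=[4,3,6,8]; order=0,1,2,5,7
step 6: dequeue 4; queue=[3,6,8]; order=0,1,2,5,7,4
step 7: dequeue 3; queue=[6,8]; order=0,1,2,5,7,4,3
step 8: dequeue 6; queue=[8]; order=0,1,2,5,7,4,3,6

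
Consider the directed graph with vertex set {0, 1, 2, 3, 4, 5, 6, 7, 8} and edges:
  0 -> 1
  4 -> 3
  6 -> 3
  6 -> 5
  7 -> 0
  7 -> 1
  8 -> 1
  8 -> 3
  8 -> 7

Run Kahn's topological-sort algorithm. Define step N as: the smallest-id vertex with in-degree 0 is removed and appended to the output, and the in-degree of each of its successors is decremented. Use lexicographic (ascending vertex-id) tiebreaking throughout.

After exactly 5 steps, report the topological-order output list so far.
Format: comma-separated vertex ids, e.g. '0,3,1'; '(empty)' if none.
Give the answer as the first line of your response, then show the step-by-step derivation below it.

2,4,6,5,8

step 1: output 2; order=[2]; indeg=(1,3,0,3,0,1,0,1,0)
step 2: output 4; order=[2,4]; indeg=(1,3,0,2,0,1,0,1,0)
step 3: output 6; order=[2,4,6]; indeg=(1,3,0,1,0,0,0,1,0)
step 4: output 5; order=[2,4,6,5]; indeg=(1,3,0,1,0,0,0,1,0)
step 5: output 8; order=[2,4,6,5,8]; indeg=(1,2,0,0,0,0,0,0,0)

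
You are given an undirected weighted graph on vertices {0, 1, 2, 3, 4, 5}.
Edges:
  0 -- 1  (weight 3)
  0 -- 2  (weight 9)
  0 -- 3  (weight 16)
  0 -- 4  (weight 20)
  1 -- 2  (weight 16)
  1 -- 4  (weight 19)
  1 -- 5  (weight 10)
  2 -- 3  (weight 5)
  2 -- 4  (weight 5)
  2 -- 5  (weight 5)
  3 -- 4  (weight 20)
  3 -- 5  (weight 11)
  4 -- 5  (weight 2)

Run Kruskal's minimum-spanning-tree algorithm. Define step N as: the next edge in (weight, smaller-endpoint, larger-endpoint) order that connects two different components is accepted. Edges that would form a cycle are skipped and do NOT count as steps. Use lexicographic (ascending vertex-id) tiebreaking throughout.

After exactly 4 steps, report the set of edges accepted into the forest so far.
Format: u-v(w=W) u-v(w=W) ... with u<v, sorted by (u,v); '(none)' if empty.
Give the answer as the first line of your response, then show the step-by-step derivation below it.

0-1(w=3) 2-3(w=5) 2-4(w=5) 4-5(w=2)

step 1: add edge 4-5 (w=2); MST = {4-5(w=2)}
step 2: add edge 0-1 (w=3); MST = {0-1(w=3) 4-5(w=2)}
step 3: add edge 2-3 (w=5); MST = {0-1(w=3) 2-3(w=5) 4-5(w=2)}
step 4: add edge 2-4 (w=5); MST = {0-1(w=3) 2-3(w=5) 2-4(w=5) 4-5(w=2)}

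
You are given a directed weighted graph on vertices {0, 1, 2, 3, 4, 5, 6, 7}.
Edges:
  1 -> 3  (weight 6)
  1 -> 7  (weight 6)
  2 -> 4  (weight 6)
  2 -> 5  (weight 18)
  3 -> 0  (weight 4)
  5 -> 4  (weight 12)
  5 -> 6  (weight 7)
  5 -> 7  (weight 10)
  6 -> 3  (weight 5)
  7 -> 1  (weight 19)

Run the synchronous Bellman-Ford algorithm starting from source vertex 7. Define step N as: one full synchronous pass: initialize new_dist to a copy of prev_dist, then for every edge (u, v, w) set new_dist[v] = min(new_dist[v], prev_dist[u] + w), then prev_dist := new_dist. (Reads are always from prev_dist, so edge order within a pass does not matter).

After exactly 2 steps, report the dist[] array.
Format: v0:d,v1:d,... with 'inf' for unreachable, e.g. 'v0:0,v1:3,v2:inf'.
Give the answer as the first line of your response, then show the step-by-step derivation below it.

v0:inf,v1:19,v2:inf,v3:25,v4:inf,v5:inf,v6:inf,v7:0

step 1: dist = v0:inf,v1:19,v2:inf,v3:inf,v4:inf,v5:inf,v6:inf,v7:0
step 2: dist = v0:inf,v1:19,v2:inf,v3:25,v4:inf,v5:inf,v6:inf,v7:0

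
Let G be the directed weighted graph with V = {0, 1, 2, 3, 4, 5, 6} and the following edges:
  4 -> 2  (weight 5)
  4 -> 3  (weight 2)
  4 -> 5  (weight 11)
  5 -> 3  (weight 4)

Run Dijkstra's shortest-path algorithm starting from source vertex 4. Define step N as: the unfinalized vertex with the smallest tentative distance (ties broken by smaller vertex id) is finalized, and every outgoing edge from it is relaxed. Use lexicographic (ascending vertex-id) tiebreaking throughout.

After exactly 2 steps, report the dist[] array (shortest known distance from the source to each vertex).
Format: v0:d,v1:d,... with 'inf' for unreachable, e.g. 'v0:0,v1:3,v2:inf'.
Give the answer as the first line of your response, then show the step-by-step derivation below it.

v0:inf,v1:inf,v2:5,v3:2,v4:0,v5:11,v6:inf

step 1: dist = v0:inf,v1:inf,v2:5,v3:2,v4:0,v5:11,v6:inf
step 2: dist = v0:inf,v1:inf,v2:5,v3:2,v4:0,v5:11,v6:inf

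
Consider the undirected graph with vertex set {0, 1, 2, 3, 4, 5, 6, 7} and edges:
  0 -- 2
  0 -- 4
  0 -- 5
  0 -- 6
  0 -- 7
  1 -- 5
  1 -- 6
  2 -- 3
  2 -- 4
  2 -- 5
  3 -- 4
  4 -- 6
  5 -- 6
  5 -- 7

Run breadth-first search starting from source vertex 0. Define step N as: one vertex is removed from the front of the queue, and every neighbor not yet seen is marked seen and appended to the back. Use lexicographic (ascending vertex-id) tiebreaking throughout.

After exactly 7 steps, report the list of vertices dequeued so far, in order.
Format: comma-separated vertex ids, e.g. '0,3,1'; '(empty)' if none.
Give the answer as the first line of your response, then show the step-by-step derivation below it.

0,2,4,5,6,7,3

step 1: dequeue 0; queue=[2,4,5,6,7]; order=0
step 2: dequeue 2; queue=[4,5,6,7,3]; order=0,2
step 3: dequeue 4; queue=[5,6,7,3]; order=0,2,4
step 4: dequeue 5; queue=[6,7,3,1]; order=0,2,4,5
step 5: dequeue 6; queue=[7,3,1]; order=0,2,4,5,6
step 6: dequeue 7; queue=[3,1]; order=0,2,4,5,6,7
step 7: dequeue 3; queue=[1]; order=0,2,4,5,6,7,3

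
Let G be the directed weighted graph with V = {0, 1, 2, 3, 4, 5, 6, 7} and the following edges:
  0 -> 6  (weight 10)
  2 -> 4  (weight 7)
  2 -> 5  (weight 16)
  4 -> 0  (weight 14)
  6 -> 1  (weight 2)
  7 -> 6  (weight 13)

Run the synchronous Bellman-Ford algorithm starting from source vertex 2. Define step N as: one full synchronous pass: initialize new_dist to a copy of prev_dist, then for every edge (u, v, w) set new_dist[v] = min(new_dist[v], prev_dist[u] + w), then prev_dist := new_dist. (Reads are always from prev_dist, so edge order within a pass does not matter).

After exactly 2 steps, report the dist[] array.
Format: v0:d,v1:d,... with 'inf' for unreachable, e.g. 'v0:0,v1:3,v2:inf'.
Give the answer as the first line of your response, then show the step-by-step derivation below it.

v0:21,v1:inf,v2:0,v3:inf,v4:7,v5:16,v6:inf,v7:inf

step 1: dist = v0:inf,v1:inf,v2:0,v3:inf,v4:7,v5:16,v6:inf,v7:inf
step 2: dist = v0:21,v1:inf,v2:0,v3:inf,v4:7,v5:16,v6:inf,v7:inf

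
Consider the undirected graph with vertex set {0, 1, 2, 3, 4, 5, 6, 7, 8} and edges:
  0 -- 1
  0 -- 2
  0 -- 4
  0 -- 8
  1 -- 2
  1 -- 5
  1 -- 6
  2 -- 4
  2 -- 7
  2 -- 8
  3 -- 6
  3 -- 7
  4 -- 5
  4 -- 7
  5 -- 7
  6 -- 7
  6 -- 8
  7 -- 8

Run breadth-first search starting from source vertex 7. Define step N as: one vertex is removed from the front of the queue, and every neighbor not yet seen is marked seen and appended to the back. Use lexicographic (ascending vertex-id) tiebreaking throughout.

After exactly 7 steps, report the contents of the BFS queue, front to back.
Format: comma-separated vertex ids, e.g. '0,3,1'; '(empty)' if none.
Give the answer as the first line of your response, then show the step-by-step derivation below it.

0,1

step 1: dequeue 7; queue=[2,3,4,5,6,8]; order=7
step 2: dequeue 2; queue=[3,4,5,6,8,0,1]; order=7,2
step 3: dequeue 3; queue=[4,5,6,8,0,1]; order=7,2,3
step 4: dequeue 4; queue=[5,6,8,0,1]; order=7,2,3,4
step 5: dequeue 5; queue=[6,8,0,1]; order=7,2,3,4,5
step 6: dequeue 6; queue=[8,0,1]; order=7,2,3,4,5,6
step 7: dequeue 8; queue=[0,1]; order=7,2,3,4,5,6,8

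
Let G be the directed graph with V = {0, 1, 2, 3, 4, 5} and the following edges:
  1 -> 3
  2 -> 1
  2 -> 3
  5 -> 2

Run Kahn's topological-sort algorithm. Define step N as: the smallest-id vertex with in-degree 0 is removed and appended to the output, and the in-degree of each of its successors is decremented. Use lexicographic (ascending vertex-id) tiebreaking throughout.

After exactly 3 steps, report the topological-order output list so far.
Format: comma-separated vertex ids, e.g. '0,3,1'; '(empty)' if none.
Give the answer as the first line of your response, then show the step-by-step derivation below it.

0,4,5

step 1: output 0; order=[0]; indeg=(0,1,1,2,0,0)
step 2: output 4; order=[0,4]; indeg=(0,1,1,2,0,0)
step 3: output 5; order=[0,4,5]; indeg=(0,1,0,2,0,0)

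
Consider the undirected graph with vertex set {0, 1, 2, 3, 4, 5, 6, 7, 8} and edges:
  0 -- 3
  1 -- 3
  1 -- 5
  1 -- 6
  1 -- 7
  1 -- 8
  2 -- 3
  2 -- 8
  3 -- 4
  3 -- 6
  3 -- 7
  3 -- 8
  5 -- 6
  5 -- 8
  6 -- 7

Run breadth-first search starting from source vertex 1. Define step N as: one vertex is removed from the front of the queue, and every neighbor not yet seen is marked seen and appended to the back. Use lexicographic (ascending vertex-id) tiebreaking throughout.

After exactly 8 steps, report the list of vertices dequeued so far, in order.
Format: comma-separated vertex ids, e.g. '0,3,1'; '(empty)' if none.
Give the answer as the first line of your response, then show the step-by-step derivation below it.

1,3,5,6,7,8,0,2

step 1: dequeue 1; queue=[3,5,6,7,8]; order=1
step 2: dequeue 3; queue=[5,6,7,8,0,2,4]; order=1,3
step 3: dequeue 5; queue=[6,7,8,0,2,4]; order=1,3,5
step 4: dequeue 6; queue=[7,8,0,2,4]; order=1,3,5,6
step 5: dequeue 7; queue=[8,0,2,4]; order=1,3,5,6,7
step 6: dequeue 8; queue=[0,2,4]; order=1,3,5,6,7,8
step 7: dequeue 0; queue=[2,4]; order=1,3,5,6,7,8,0
step 8: dequeue 2; queue=[4]; order=1,3,5,6,7,8,0,2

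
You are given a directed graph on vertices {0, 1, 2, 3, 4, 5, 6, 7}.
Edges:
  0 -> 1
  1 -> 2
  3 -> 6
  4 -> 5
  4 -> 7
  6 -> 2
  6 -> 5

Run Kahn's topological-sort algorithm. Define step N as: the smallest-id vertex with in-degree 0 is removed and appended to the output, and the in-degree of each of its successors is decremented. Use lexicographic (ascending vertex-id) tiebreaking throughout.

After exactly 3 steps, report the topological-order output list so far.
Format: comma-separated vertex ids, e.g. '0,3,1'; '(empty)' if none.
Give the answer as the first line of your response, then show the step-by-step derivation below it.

0,1,3

step 1: output 0; order=[0]; indeg=(0,0,2,0,0,2,1,1)
step 2: output 1; order=[0,1]; indeg=(0,0,1,0,0,2,1,1)
step 3: output 3; order=[0,1,3]; indeg=(0,0,1,0,0,2,0,1)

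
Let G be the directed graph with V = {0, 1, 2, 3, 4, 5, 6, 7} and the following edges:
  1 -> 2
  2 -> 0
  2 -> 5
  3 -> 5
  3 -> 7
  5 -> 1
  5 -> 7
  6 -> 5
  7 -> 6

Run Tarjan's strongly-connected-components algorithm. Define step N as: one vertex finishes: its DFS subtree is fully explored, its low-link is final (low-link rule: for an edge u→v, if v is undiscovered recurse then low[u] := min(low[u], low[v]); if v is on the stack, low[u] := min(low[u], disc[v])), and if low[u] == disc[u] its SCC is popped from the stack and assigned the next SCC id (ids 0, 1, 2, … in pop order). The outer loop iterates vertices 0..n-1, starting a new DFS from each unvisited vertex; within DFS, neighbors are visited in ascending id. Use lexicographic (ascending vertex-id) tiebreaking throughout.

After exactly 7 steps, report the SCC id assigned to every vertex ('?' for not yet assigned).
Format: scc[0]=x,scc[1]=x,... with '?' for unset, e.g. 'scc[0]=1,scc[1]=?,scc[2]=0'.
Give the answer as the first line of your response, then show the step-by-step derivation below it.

scc[0]=0,scc[1]=1,scc[2]=1,scc[3]=2,scc[4]=?,scc[5]=1,scc[6]=1,scc[7]=1

step 1: low=(low[0]=0,low[1]=?,low[2]=?,low[3]=?,low[4]=?,low[5]=?,low[6]=?,low[7]=?); scc=(scc[0]=0,scc[1]=?,scc[2]=?,scc[3]=?,scc[4]=?,scc[5]=?,scc[6]=?,scc[7]=?)
step 2: low=(low[0]=0,low[1]=1,low[2]=2,low[3]=?,low[4]=?,low[5]=1,low[6]=3,low[7]=4); scc=(scc[0]=0,scc[1]=?,scc[2]=?,scc[3]=?,scc[4]=?,scc[5]=?,scc[6]=?,scc[7]=?)
step 3: low=(low[0]=0,low[1]=1,low[2]=2,low[3]=?,low[4]=?,low[5]=1,low[6]=3,low[7]=3); scc=(scc[0]=0,scc[1]=?,scc[2]=?,scc[3]=?,scc[4]=?,scc[5]=?,scc[6]=?,scc[7]=?)
step 4: low=(low[0]=0,low[1]=1,low[2]=2,low[3]=?,low[4]=?,low[5]=1,low[6]=3,low[7]=3); scc=(scc[0]=0,scc[1]=?,scc[2]=?,scc[3]=?,scc[4]=?,scc[5]=?,scc[6]=?,scc[7]=?)
step 5: low=(low[0]=0,low[1]=1,low[2]=1,low[3]=?,low[4]=?,low[5]=1,low[6]=3,low[7]=3); scc=(scc[0]=0,scc[1]=?,scc[2]=?,scc[3]=?,scc[4]=?,scc[5]=?,scc[6]=?,scc[7]=?)
step 6: low=(low[0]=0,low[1]=1,low[2]=1,low[3]=?,low[4]=?,low[5]=1,low[6]=3,low[7]=3); scc=(scc[0]=0,scc[1]=1,scc[2]=1,scc[3]=?,scc[4]=?,scc[5]=1,scc[6]=1,scc[7]=1)
step 7: low=(low[0]=0,low[1]=1,low[2]=1,low[3]=6,low[4]=?,low[5]=1,low[6]=3,low[7]=3); scc=(scc[0]=0,scc[1]=1,scc[2]=1,scc[3]=2,scc[4]=?,scc[5]=1,scc[6]=1,scc[7]=1)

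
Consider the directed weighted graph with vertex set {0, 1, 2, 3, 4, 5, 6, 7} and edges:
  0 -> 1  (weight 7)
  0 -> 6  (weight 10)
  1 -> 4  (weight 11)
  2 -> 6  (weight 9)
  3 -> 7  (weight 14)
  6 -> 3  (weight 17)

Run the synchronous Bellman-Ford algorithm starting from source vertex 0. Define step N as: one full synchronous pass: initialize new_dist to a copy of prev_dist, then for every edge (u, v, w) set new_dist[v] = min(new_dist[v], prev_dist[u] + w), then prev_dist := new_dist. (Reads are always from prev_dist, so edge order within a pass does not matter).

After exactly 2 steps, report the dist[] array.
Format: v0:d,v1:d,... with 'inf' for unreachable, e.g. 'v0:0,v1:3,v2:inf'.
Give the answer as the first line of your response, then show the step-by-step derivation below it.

v0:0,v1:7,v2:inf,v3:27,v4:18,v5:inf,v6:10,v7:inf

step 1: dist = v0:0,v1:7,v2:inf,v3:inf,v4:inf,v5:inf,v6:10,v7:inf
step 2: dist = v0:0,v1:7,v2:inf,v3:27,v4:18,v5:inf,v6:10,v7:inf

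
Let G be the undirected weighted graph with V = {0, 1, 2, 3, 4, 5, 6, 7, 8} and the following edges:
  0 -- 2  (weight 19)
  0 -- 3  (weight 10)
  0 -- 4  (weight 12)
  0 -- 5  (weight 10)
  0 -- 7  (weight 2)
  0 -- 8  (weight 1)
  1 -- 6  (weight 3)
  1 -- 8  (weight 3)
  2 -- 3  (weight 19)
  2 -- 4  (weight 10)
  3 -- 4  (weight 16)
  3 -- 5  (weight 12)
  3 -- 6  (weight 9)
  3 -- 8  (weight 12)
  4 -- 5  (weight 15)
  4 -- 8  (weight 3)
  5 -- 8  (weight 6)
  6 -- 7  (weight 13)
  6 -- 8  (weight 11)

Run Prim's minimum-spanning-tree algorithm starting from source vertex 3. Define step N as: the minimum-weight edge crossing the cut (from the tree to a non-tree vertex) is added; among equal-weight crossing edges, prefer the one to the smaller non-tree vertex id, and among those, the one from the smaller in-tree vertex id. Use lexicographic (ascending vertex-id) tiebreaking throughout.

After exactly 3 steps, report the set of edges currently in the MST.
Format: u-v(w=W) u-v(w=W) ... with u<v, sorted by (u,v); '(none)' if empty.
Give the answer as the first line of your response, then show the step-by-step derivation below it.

1-6(w=3) 1-8(w=3) 3-6(w=9)

step 1: add edge 3-6 (w=9); MST = {3-6(w=9)}
step 2: add edge 1-6 (w=3); MST = {1-6(w=3) 3-6(w=9)}
step 3: add edge 1-8 (w=3); MST = {1-6(w=3) 1-8(w=3) 3-6(w=9)}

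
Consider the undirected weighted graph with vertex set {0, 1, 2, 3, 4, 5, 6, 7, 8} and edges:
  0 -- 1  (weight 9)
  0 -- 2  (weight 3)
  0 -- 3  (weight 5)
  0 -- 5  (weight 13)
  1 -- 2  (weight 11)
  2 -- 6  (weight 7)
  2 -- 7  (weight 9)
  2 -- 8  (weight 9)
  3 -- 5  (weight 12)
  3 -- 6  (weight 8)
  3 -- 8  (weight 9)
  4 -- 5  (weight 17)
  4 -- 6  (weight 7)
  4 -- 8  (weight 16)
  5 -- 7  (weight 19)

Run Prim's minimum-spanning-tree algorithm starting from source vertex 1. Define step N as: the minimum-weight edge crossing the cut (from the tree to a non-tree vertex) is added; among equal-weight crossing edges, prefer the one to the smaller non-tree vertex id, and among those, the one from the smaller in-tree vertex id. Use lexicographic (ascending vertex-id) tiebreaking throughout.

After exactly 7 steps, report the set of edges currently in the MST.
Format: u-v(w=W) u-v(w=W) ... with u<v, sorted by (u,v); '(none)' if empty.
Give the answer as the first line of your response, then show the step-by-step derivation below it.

0-1(w=9) 0-2(w=3) 0-3(w=5) 2-6(w=7) 2-7(w=9) 2-8(w=9) 4-6(w=7)

step 1: add edge 0-1 (w=9); MST = {0-1(w=9)}
step 2: add edge 0-2 (w=3); MST = {0-1(w=9) 0-2(w=3)}
step 3: add edge 0-3 (w=5); MST = {0-1(w=9) 0-2(w=3) 0-3(w=5)}
step 4: add edge 2-6 (w=7); MST = {0-1(w=9) 0-2(w=3) 0-3(w=5) 2-6(w=7)}
step 5: add edge 4-6 (w=7); MST = {0-1(w=9) 0-2(w=3) 0-3(w=5) 2-6(w=7) 4-6(w=7)}
step 6: add edge 2-7 (w=9); MST = {0-1(w=9) 0-2(w=3) 0-3(w=5) 2-6(w=7) 2-7(w=9) 4-6(w=7)}
step 7: add edge 2-8 (w=9); MST = {0-1(w=9) 0-2(w=3) 0-3(w=5) 2-6(w=7) 2-7(w=9) 2-8(w=9) 4-6(w=7)}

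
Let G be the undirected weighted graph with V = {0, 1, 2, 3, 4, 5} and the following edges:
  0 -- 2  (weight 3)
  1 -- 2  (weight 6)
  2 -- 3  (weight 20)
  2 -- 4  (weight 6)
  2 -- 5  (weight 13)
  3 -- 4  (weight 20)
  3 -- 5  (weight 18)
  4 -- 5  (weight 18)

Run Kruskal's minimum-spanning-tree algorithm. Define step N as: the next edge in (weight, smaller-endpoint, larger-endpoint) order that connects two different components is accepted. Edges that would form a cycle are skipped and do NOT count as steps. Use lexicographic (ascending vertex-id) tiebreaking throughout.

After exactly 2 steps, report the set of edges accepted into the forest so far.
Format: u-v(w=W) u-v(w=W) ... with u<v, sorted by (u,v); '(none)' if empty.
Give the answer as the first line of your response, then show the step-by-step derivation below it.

0-2(w=3) 1-2(w=6)

step 1: add edge 0-2 (w=3); MST = {0-2(w=3)}
step 2: add edge 1-2 (w=6); MST = {0-2(w=3) 1-2(w=6)}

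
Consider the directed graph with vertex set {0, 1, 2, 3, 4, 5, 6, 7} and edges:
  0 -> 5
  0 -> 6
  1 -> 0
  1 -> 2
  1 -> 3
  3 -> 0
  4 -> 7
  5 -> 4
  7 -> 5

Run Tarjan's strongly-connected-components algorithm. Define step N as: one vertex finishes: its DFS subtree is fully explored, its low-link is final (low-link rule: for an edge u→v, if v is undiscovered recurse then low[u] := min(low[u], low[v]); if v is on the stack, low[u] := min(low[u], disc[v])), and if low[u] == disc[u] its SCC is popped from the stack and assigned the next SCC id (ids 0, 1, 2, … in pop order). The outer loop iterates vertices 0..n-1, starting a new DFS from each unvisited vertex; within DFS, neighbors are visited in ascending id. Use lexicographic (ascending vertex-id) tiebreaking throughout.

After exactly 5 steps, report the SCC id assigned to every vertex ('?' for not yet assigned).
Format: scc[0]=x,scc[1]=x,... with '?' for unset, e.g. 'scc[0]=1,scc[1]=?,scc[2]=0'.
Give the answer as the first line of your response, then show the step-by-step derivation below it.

scc[0]=2,scc[1]=?,scc[2]=?,scc[3]=?,scc[4]=0,scc[5]=0,scc[6]=1,scc[7]=0

step 1: low=(low[0]=0,low[1]=?,low[2]=?,low[3]=?,low[4]=2,low[5]=1,low[6]=?,low[7]=1); scc=(scc[0]=?,scc[1]=?,scc[2]=?,scc[3]=?,scc[4]=?,scc[5]=?,scc[6]=?,scc[7]=?)
step 2: low=(low[0]=0,low[1]=?,low[2]=?,low[3]=?,low[4]=1,low[5]=1,low[6]=?,low[7]=1); scc=(scc[0]=?,scc[1]=?,scc[2]=?,scc[3]=?,scc[4]=?,scc[5]=?,scc[6]=?,scc[7]=?)
step 3: low=(low[0]=0,low[1]=?,low[2]=?,low[3]=?,low[4]=1,low[5]=1,low[6]=?,low[7]=1); scc=(scc[0]=?,scc[1]=?,scc[2]=?,scc[3]=?,scc[4]=0,scc[5]=0,scc[6]=?,scc[7]=0)
step 4: low=(low[0]=0,low[1]=?,low[2]=?,low[3]=?,low[4]=1,low[5]=1,low[6]=4,low[7]=1); scc=(scc[0]=?,scc[1]=?,scc[2]=?,scc[3]=?,scc[4]=0,scc[5]=0,scc[6]=1,scc[7]=0)
step 5: low=(low[0]=0,low[1]=?,low[2]=?,low[3]=?,low[4]=1,low[5]=1,low[6]=4,low[7]=1); scc=(scc[0]=2,scc[1]=?,scc[2]=?,scc[3]=?,scc[4]=0,scc[5]=0,scc[6]=1,scc[7]=0)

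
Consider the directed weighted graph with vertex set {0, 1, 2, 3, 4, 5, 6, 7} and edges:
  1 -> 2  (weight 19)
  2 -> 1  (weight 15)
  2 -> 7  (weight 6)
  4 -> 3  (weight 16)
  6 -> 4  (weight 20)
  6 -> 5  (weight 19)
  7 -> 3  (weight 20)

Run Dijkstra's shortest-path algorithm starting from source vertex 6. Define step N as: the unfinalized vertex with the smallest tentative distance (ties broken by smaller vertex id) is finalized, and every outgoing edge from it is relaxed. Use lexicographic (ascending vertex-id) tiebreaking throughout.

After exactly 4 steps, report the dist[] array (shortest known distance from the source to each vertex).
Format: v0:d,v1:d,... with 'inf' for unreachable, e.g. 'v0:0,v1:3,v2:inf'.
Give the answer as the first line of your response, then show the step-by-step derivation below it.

v0:inf,v1:inf,v2:inf,v3:36,v4:20,v5:19,v6:0,v7:inf

step 1: dist = v0:inf,v1:inf,v2:inf,v3:inf,v4:20,v5:19,v6:0,v7:inf
step 2: dist = v0:inf,v1:inf,v2:inf,v3:inf,v4:20,v5:19,v6:0,v7:inf
step 3: dist = v0:inf,v1:inf,v2:inf,v3:36,v4:20,v5:19,v6:0,v7:inf
step 4: dist = v0:inf,v1:inf,v2:inf,v3:36,v4:20,v5:19,v6:0,v7:inf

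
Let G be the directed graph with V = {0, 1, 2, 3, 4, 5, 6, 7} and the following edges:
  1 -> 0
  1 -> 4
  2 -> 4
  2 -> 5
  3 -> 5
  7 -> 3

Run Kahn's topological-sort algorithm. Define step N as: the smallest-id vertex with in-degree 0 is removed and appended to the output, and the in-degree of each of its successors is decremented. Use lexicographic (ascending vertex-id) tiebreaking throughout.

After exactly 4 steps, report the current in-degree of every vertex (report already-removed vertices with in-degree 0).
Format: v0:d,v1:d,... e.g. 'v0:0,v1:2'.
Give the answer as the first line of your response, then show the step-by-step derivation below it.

v0:0,v1:0,v2:0,v3:1,v4:0,v5:1,v6:0,v7:0

step 1: output 1; order=[1]; indeg=(0,0,0,1,1,2,0,0)
step 2: output 0; order=[1,0]; indeg=(0,0,0,1,1,2,0,0)
step 3: output 2; order=[1,0,2]; indeg=(0,0,0,1,0,1,0,0)
step 4: output 4; order=[1,0,2,4]; indeg=(0,0,0,1,0,1,0,0)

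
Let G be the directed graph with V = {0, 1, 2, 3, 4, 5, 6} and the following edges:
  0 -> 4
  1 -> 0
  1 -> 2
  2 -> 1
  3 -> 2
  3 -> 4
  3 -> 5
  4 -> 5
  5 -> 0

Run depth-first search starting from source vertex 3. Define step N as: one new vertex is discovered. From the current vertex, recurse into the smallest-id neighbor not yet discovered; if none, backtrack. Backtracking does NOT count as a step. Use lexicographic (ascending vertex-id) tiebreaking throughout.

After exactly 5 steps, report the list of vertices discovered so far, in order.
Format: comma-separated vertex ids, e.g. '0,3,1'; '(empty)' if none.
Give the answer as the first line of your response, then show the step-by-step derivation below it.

3,2,1,0,4

step 1: discover 3; path=3; order=3
step 2: discover 2; path=3>2; order=3,2
step 3: discover 1; path=3>2>1; order=3,2,1
step 4: discover 0; path=3>2>1>0; order=3,2,1,0
step 5: discover 4; path=3>2>1>0>4; order=3,2,1,0,4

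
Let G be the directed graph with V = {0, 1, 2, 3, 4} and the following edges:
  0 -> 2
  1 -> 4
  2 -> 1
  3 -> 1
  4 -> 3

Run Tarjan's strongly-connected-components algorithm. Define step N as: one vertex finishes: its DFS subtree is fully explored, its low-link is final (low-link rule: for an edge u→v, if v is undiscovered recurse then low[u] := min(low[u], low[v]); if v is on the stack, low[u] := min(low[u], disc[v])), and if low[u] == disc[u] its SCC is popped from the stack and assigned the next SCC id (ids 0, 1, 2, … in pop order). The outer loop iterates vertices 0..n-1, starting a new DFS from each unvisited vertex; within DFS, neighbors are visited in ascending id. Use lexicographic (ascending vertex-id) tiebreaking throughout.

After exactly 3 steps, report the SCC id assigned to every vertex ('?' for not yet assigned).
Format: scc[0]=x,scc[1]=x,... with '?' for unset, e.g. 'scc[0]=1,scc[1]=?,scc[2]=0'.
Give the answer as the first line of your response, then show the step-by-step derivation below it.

scc[0]=?,scc[1]=0,scc[2]=?,scc[3]=0,scc[4]=0

step 1: low=(low[0]=0,low[1]=2,low[2]=1,low[3]=2,low[4]=3); scc=(scc[0]=?,scc[1]=?,scc[2]=?,scc[3]=?,scc[4]=?)
step 2: low=(low[0]=0,low[1]=2,low[2]=1,low[3]=2,low[4]=2); scc=(scc[0]=?,scc[1]=?,scc[2]=?,scc[3]=?,scc[4]=?)
step 3: low=(low[0]=0,low[1]=2,low[2]=1,low[3]=2,low[4]=2); scc=(scc[0]=?,scc[1]=0,scc[2]=?,scc[3]=0,scc[4]=0)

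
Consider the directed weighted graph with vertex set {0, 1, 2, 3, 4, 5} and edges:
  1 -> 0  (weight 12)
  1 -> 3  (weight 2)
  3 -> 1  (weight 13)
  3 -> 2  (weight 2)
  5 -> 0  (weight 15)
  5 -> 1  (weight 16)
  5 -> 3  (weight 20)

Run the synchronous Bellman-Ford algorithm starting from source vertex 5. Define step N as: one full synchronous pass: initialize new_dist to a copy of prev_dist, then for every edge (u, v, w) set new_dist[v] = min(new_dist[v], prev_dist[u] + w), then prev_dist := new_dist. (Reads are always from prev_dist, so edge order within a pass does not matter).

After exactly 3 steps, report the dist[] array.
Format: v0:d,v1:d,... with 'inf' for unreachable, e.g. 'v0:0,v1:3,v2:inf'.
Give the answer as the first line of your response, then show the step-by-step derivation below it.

v0:15,v1:16,v2:20,v3:18,v4:inf,v5:0

step 1: dist = v0:15,v1:16,v2:inf,v3:20,v4:inf,v5:0
step 2: dist = v0:15,v1:16,v2:22,v3:18,v4:inf,v5:0
step 3: dist = v0:15,v1:16,v2:20,v3:18,v4:inf,v5:0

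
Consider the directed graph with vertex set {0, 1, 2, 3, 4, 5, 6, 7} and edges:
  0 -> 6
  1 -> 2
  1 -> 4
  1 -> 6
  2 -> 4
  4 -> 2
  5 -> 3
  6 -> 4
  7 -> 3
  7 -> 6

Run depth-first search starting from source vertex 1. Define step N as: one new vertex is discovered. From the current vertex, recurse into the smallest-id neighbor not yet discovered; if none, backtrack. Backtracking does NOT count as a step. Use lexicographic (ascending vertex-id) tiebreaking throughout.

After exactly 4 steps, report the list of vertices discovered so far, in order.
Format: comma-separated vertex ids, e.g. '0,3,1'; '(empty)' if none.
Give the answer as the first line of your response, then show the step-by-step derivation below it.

1,2,4,6

step 1: discover 1; path=1; order=1
step 2: discover 2; path=1>2; order=1,2
step 3: discover 4; path=1>2>4; order=1,2,4
step 4: discover 6; path=1>6; order=1,2,4,6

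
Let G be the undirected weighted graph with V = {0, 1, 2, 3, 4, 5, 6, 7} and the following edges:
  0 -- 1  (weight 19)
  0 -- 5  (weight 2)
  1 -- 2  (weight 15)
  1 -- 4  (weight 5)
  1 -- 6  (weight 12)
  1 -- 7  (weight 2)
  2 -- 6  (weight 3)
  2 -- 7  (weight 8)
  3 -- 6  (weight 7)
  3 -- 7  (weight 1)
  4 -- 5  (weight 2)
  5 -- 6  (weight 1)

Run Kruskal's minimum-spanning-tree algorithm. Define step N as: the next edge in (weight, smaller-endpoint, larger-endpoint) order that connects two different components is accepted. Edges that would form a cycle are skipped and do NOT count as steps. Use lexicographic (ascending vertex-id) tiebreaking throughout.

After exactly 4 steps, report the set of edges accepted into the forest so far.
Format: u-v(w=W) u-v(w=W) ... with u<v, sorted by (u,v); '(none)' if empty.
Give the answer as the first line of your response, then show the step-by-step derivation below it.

0-5(w=2) 1-7(w=2) 3-7(w=1) 5-6(w=1)

step 1: add edge 3-7 (w=1); MST = {3-7(w=1)}
step 2: add edge 5-6 (w=1); MST = {3-7(w=1) 5-6(w=1)}
step 3: add edge 0-5 (w=2); MST = {0-5(w=2) 3-7(w=1) 5-6(w=1)}
step 4: add edge 1-7 (w=2); MST = {0-5(w=2) 1-7(w=2) 3-7(w=1) 5-6(w=1)}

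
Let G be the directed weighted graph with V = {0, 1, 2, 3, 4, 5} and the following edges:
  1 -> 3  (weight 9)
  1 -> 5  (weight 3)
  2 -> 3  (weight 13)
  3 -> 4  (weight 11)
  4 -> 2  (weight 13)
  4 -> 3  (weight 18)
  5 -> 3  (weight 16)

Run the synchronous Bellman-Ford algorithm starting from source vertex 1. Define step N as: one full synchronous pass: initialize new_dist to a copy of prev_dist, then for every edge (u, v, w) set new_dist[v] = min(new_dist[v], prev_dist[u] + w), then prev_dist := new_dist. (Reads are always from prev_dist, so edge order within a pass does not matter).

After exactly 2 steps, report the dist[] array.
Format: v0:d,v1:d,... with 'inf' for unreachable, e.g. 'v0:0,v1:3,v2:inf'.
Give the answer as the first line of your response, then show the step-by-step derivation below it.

v0:inf,v1:0,v2:inf,v3:9,v4:20,v5:3

step 1: dist = v0:inf,v1:0,v2:inf,v3:9,v4:inf,v5:3
step 2: dist = v0:inf,v1:0,v2:inf,v3:9,v4:20,v5:3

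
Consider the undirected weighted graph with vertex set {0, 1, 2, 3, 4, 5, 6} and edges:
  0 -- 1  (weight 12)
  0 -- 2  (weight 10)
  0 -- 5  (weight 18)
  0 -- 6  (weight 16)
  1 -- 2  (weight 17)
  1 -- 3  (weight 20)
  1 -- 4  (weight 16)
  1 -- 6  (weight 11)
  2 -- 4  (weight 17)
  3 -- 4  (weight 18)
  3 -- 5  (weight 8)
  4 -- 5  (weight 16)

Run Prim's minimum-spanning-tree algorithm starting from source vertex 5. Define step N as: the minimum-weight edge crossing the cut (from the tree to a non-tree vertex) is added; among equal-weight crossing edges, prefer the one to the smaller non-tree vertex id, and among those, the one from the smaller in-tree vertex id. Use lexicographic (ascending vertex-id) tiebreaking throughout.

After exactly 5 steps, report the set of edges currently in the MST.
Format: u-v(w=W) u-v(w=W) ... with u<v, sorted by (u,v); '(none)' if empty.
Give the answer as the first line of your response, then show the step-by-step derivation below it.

0-1(w=12) 1-4(w=16) 1-6(w=11) 3-5(w=8) 4-5(w=16)

step 1: add edge 3-5 (w=8); MST = {3-5(w=8)}
step 2: add edge 4-5 (w=16); MST = {3-5(w=8) 4-5(w=16)}
step 3: add edge 1-4 (w=16); MST = {1-4(w=16) 3-5(w=8) 4-5(w=16)}
step 4: add edge 1-6 (w=11); MST = {1-4(w=16) 1-6(w=11) 3-5(w=8) 4-5(w=16)}
step 5: add edge 0-1 (w=12); MST = {0-1(w=12) 1-4(w=16) 1-6(w=11) 3-5(w=8) 4-5(w=16)}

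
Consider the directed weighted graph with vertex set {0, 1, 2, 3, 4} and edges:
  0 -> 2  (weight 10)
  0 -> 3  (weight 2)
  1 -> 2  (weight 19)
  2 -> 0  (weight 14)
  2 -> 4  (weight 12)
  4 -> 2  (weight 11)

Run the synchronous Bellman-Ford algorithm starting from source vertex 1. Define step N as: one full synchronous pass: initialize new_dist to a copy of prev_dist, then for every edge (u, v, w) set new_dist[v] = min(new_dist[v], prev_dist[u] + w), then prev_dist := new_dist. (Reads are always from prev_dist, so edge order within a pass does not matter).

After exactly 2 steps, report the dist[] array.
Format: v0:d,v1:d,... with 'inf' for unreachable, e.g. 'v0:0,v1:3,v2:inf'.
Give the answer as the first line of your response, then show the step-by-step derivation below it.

v0:33,v1:0,v2:19,v3:inf,v4:31

step 1: dist = v0:inf,v1:0,v2:19,v3:inf,v4:inf
step 2: dist = v0:33,v1:0,v2:19,v3:inf,v4:31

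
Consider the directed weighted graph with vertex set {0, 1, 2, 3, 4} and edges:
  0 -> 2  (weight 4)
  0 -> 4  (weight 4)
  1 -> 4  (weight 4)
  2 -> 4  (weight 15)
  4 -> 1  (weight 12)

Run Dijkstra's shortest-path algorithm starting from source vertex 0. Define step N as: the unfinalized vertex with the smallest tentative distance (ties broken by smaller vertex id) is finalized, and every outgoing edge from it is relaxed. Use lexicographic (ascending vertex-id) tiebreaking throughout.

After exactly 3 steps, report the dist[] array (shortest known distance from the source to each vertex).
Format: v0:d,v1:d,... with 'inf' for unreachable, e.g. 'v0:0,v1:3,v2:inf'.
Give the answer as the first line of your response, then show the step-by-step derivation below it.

v0:0,v1:16,v2:4,v3:inf,v4:4

step 1: dist = v0:0,v1:inf,v2:4,v3:inf,v4:4
step 2: dist = v0:0,v1:inf,v2:4,v3:inf,v4:4
step 3: dist = v0:0,v1:16,v2:4,v3:inf,v4:4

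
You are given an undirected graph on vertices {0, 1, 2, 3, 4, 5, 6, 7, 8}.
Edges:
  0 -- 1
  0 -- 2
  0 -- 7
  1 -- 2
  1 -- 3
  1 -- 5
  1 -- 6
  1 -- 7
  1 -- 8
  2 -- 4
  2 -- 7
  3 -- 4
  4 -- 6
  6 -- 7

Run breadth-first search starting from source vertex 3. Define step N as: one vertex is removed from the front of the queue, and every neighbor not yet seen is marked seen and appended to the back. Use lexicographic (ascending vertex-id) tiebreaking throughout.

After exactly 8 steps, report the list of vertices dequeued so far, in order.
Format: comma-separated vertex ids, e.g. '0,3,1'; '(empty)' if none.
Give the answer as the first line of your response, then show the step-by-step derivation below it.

3,1,4,0,2,5,6,7

step 1: dequeue 3; queue=[1,4]; order=3
step 2: dequeue 1; queue=[4,0,2,5,6,7,8]; order=3,1
step 3: dequeue 4; queue=[0,2,5,6,7,8]; order=3,1,4
step 4: dequeue 0; queue=[2,5,6,7,8]; order=3,1,4,0
step 5: dequeue 2; queue=[5,6,7,8]; order=3,1,4,0,2
step 6: dequeue 5; queue=[6,7,8]; order=3,1,4,0,2,5
step 7: dequeue 6; queue=[7,8]; order=3,1,4,0,2,5,6
step 8: dequeue 7; queue=[8]; order=3,1,4,0,2,5,6,7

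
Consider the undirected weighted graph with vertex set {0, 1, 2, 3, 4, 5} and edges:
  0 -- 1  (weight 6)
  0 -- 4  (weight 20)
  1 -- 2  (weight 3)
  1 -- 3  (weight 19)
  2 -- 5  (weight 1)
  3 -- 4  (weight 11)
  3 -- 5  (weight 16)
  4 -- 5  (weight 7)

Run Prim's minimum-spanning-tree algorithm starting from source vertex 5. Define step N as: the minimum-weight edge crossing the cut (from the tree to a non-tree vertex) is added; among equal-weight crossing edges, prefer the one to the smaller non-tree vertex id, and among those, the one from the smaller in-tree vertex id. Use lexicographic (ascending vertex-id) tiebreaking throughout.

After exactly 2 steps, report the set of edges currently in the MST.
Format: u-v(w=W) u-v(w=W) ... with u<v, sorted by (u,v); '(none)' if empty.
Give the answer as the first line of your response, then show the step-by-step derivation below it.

1-2(w=3) 2-5(w=1)

step 1: add edge 2-5 (w=1); MST = {2-5(w=1)}
step 2: add edge 1-2 (w=3); MST = {1-2(w=3) 2-5(w=1)}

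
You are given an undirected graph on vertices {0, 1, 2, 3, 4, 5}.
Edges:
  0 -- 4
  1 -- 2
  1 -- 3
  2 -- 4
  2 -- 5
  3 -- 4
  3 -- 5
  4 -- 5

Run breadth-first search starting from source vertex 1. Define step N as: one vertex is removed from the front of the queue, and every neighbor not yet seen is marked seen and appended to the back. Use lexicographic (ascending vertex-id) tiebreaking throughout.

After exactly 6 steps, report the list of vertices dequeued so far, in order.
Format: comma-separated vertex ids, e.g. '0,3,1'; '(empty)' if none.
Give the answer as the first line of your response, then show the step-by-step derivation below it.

1,2,3,4,5,0

step 1: dequeue 1; queue=[2,3]; order=1
step 2: dequeue 2; queue=[3,4,5]; order=1,2
step 3: dequeue 3; queue=[4,5]; order=1,2,3
step 4: dequeue 4; queue=[5,0]; order=1,2,3,4
step 5: dequeue 5; queue=[0]; order=1,2,3,4,5
step 6: dequeue 0; queue=[(empty)]; order=1,2,3,4,5,0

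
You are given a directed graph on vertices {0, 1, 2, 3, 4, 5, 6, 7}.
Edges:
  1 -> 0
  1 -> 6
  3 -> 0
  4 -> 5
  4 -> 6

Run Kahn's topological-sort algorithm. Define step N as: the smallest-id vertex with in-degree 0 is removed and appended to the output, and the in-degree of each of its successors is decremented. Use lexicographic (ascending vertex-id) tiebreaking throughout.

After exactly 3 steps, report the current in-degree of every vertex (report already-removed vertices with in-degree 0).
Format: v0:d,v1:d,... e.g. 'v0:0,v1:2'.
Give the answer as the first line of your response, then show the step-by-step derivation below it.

v0:0,v1:0,v2:0,v3:0,v4:0,v5:1,v6:1,v7:0

step 1: output 1; order=[1]; indeg=(1,0,0,0,0,1,1,0)
step 2: output 2; order=[1,2]; indeg=(1,0,0,0,0,1,1,0)
step 3: output 3; order=[1,2,3]; indeg=(0,0,0,0,0,1,1,0)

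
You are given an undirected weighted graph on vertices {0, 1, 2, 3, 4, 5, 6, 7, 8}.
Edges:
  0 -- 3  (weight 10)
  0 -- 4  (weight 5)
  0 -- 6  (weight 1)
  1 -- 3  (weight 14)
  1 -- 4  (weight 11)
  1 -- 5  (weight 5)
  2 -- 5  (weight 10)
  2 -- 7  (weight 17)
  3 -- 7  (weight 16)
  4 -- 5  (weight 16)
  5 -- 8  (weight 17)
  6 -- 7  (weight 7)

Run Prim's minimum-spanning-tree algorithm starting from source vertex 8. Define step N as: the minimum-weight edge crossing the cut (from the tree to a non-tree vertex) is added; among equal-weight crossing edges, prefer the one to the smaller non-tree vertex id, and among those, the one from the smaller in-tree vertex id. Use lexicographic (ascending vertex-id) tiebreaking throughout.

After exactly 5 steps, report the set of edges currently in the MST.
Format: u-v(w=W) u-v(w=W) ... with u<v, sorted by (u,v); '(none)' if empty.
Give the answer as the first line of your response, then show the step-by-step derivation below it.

0-4(w=5) 1-4(w=11) 1-5(w=5) 2-5(w=10) 5-8(w=17)

step 1: add edge 5-8 (w=17); MST = {5-8(w=17)}
step 2: add edge 1-5 (w=5); MST = {1-5(w=5) 5-8(w=17)}
step 3: add edge 2-5 (w=10); MST = {1-5(w=5) 2-5(w=10) 5-8(w=17)}
step 4: add edge 1-4 (w=11); MST = {1-4(w=11) 1-5(w=5) 2-5(w=10) 5-8(w=17)}
step 5: add edge 0-4 (w=5); MST = {0-4(w=5) 1-4(w=11) 1-5(w=5) 2-5(w=10) 5-8(w=17)}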